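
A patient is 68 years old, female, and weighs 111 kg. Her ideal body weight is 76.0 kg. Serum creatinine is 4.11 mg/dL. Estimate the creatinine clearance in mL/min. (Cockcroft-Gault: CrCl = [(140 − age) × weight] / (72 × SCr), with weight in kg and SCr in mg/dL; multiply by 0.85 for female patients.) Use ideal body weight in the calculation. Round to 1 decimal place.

15.7 mL/min

CrCl = (140 − 68) × 76 / (72 × 4.11) × 0.85 = 5472.0 / 295.92 × 0.85 ≈ 15.7 mL/min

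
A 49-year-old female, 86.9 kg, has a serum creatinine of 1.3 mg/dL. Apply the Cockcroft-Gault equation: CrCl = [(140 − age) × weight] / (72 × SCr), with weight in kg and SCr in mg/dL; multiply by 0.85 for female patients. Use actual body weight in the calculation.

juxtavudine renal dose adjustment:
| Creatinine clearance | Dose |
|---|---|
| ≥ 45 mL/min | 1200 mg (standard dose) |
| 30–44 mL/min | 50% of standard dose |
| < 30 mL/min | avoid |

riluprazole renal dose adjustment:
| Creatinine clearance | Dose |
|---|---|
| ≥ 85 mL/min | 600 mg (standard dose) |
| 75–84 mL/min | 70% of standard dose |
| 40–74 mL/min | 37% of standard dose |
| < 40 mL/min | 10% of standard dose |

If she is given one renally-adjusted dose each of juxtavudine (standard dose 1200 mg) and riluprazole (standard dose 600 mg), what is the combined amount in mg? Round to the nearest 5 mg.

CrCl = (140 − 49) × 86.9 / (72 × 1.3) × 0.85 = 7907.9 / 93.60 × 0.85 ≈ 71.8 mL/min
CrCl ≈ 72 mL/min.
juxtavudine: ≥ 45 mL/min → 100% of 1200 mg = 1200 mg.
riluprazole: 40–74 mL/min → 37% of 600 mg = 222 mg.
Total = 1200 + 222 = 1422 mg.

1420 mg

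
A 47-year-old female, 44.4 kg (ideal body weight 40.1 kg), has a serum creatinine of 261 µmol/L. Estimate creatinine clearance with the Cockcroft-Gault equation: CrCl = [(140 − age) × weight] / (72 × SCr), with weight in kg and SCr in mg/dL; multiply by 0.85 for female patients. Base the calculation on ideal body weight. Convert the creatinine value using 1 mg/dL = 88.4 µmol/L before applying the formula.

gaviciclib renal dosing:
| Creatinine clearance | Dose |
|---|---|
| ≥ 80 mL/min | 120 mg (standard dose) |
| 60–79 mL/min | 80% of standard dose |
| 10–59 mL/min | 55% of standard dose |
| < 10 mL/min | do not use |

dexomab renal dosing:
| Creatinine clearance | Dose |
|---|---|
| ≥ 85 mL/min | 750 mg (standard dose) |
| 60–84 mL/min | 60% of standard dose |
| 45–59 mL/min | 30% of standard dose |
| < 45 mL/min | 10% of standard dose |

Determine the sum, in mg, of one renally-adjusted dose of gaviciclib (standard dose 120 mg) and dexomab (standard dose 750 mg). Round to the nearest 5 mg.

SCr = 261 / 88.4 = 2.952 mg/dL
CrCl = (140 − 47) × 40.1 / (72 × 2.952) × 0.85 = 3729.3 / 212.54 × 0.85 ≈ 14.9 mL/min
CrCl ≈ 15 mL/min.
gaviciclib: 10–59 mL/min → 55% of 120 mg = 66 mg.
dexomab: < 45 mL/min → 10% of 750 mg = 75 mg.
Total = 66 + 75 = 141 mg.

140 mg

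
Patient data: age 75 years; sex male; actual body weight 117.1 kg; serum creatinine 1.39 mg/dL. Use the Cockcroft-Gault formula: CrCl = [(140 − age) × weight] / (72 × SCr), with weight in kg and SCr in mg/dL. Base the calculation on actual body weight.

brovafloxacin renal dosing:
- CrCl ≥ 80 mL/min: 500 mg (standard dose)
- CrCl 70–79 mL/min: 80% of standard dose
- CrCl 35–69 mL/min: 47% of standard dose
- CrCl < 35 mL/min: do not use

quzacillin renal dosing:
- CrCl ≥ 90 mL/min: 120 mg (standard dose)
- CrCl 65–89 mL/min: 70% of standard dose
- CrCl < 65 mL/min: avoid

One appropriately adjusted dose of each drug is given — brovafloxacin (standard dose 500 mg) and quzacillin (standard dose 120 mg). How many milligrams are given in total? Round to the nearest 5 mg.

CrCl = (140 − 75) × 117.1 / (72 × 1.39) = 7611.5 / 100.08 ≈ 76.1 mL/min
CrCl ≈ 76 mL/min.
brovafloxacin: 70–79 mL/min → 80% of 500 mg = 400 mg.
quzacillin: 65–89 mL/min → 70% of 120 mg = 84 mg.
Total = 400 + 84 = 484 mg.

485 mg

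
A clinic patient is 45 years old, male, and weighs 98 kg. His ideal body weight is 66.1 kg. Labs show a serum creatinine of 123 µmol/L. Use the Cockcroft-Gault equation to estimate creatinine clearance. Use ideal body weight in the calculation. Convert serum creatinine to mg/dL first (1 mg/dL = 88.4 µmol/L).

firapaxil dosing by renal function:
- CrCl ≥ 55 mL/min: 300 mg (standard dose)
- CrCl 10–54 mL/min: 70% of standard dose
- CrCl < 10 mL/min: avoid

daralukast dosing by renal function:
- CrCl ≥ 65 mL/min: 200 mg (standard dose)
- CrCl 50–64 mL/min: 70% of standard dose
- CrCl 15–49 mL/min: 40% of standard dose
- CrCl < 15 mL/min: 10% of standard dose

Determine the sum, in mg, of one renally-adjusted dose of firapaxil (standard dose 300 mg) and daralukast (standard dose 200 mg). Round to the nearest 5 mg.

440 mg

SCr = 123 / 88.4 = 1.391 mg/dL
CrCl = (140 − 45) × 66.1 / (72 × 1.391) = 6279.5 / 100.15 ≈ 62.7 mL/min
CrCl ≈ 63 mL/min.
firapaxil: ≥ 55 mL/min → 100% of 300 mg = 300 mg.
daralukast: 50–64 mL/min → 70% of 200 mg = 140 mg.
Total = 300 + 140 = 440 mg.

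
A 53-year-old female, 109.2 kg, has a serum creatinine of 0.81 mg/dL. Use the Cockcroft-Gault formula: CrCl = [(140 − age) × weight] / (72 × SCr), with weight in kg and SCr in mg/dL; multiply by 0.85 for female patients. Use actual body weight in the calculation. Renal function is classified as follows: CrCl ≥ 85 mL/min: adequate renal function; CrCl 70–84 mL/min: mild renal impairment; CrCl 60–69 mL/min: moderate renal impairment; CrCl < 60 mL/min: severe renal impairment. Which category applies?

CrCl = (140 − 53) × 109.2 / (72 × 0.81) × 0.85 = 9500.4 / 58.32 × 0.85 ≈ 138.5 mL/min
138 mL/min falls in the 'adequate renal function' range.

adequate renal function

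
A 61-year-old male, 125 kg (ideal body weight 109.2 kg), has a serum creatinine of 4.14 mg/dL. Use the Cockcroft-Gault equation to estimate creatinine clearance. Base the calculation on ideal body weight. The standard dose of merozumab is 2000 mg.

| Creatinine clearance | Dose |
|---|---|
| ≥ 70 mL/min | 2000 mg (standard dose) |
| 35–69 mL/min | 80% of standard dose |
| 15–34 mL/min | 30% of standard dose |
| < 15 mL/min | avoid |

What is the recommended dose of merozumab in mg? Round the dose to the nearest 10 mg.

CrCl = (140 − 61) × 109.2 / (72 × 4.14) = 8626.8 / 298.08 ≈ 28.9 mL/min
CrCl ≈ 29 mL/min → bracket 15–34 mL/min.
30% of 2000 mg = 600 mg

600 mg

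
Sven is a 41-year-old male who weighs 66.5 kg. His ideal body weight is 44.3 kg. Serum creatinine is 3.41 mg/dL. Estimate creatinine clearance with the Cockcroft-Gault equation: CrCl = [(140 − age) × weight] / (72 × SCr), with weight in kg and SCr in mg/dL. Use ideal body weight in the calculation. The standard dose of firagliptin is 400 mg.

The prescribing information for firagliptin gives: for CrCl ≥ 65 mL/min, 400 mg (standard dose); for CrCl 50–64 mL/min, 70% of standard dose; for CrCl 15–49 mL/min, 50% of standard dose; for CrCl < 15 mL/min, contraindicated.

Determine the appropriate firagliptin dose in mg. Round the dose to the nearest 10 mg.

200 mg

CrCl = (140 − 41) × 44.3 / (72 × 3.41) = 4385.7 / 245.52 ≈ 17.9 mL/min
CrCl ≈ 18 mL/min → bracket 15–49 mL/min.
50% of 400 mg = 200 mg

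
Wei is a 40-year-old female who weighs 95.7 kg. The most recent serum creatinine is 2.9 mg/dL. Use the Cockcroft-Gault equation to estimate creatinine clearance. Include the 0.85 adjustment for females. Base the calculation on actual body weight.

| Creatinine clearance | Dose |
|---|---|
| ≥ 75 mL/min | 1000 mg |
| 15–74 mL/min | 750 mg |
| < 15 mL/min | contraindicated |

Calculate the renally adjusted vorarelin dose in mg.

CrCl = (140 − 40) × 95.7 / (72 × 2.9) × 0.85 = 9570.0 / 208.80 × 0.85 ≈ 39.0 mL/min
CrCl ≈ 39 mL/min → bracket 15–74 mL/min.
Dose for this bracket: 750 mg.

750 mg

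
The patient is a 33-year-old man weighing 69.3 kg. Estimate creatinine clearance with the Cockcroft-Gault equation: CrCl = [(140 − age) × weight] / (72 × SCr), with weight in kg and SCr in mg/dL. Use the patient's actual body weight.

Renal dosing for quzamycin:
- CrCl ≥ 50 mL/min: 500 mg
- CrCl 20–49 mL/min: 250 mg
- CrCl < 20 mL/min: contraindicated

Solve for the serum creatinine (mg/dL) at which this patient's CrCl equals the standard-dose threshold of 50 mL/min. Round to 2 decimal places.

Standard dose requires CrCl ≥ 50 mL/min.
Set (140 − 33) × 69.3 / (72 × SCr) = 50
SCr = (140 − 33) × 69.3 / (72 × 50) = 2.060 mg/dL

2.06 mg/dL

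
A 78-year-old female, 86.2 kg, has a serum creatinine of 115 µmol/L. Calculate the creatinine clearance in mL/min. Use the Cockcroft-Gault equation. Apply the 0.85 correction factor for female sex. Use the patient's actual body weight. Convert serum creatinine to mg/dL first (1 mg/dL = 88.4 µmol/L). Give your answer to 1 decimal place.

SCr = 115 / 88.4 = 1.301 mg/dL
CrCl = (140 − 78) × 86.2 / (72 × 1.301) × 0.85 = 5344.4 / 93.67 × 0.85 ≈ 48.5 mL/min

48.5 mL/min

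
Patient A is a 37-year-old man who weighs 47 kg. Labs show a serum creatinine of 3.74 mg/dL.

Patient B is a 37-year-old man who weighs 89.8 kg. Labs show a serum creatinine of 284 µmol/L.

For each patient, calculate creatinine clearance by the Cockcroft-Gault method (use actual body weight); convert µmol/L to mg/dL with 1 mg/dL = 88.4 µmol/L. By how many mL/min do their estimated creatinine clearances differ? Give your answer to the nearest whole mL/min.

22 mL/min

Patient A: CrCl = (140 − 37) × 47 / (72 × 3.74) = 4841.0 / 269.28 ≈ 18.0 mL/min
Patient B: SCr = 284 / 88.4 = 3.213 mg/dL
Patient B: CrCl = (140 − 37) × 89.8 / (72 × 3.213) = 9249.4 / 231.34 ≈ 40.0 mL/min
|18.0 − 40.0| = 22.0 mL/min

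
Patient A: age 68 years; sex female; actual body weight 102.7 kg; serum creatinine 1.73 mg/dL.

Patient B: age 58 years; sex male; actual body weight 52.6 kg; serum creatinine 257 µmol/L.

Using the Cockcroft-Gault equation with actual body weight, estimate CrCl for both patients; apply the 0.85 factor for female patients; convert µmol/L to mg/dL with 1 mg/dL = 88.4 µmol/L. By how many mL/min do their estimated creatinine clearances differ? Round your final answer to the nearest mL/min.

Patient A: CrCl = (140 − 68) × 102.7 / (72 × 1.73) × 0.85 = 7394.4 / 124.56 × 0.85 ≈ 50.5 mL/min
Patient B: SCr = 257 / 88.4 = 2.907 mg/dL
Patient B: CrCl = (140 − 58) × 52.6 / (72 × 2.907) = 4313.2 / 209.30 ≈ 20.6 mL/min
|50.5 − 20.6| = 29.9 mL/min

30 mL/min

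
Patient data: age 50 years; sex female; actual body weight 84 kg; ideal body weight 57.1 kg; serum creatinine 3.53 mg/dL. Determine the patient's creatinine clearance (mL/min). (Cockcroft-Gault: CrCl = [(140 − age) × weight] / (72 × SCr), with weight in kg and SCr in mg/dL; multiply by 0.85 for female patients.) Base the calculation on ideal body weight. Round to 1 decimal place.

17.2 mL/min

CrCl = (140 − 50) × 57.1 / (72 × 3.53) × 0.85 = 5139.0 / 254.16 × 0.85 ≈ 17.2 mL/min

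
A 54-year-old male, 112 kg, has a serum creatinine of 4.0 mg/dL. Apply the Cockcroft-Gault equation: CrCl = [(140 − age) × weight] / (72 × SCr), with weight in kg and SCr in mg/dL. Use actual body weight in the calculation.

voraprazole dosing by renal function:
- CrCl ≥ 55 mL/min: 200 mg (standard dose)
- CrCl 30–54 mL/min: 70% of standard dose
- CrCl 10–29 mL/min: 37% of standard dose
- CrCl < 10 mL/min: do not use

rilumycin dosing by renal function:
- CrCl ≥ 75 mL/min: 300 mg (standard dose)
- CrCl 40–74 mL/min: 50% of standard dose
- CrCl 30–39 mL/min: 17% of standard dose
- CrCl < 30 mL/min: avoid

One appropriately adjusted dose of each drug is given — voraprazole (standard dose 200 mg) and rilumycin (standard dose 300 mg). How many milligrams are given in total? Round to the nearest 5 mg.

190 mg

CrCl = (140 − 54) × 112 / (72 × 4) = 9632.0 / 288.00 ≈ 33.4 mL/min
CrCl ≈ 33 mL/min.
voraprazole: 30–54 mL/min → 70% of 200 mg = 140 mg.
rilumycin: 30–39 mL/min → 17% of 300 mg = 51 mg.
Total = 140 + 51 = 191 mg.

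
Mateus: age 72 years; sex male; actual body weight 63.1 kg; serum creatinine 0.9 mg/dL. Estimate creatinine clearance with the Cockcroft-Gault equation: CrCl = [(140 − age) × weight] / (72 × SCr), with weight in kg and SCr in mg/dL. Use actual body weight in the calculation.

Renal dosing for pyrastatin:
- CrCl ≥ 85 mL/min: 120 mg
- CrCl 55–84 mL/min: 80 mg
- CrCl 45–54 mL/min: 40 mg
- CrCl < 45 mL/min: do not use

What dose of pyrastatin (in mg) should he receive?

CrCl = (140 − 72) × 63.1 / (72 × 0.9) = 4290.8 / 64.80 ≈ 66.2 mL/min
CrCl ≈ 66 mL/min → bracket 55–84 mL/min.
Dose for this bracket: 80 mg.

80 mg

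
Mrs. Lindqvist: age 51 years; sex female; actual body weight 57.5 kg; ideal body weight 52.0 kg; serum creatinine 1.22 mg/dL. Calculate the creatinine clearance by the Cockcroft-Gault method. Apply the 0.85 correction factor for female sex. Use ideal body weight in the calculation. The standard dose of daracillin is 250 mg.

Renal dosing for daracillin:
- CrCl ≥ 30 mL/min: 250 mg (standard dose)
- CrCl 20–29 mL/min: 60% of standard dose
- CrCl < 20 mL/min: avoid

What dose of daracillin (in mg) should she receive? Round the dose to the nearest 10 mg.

250 mg

CrCl = (140 − 51) × 52 / (72 × 1.22) × 0.85 = 4628.0 / 87.84 × 0.85 ≈ 44.8 mL/min
CrCl ≈ 45 mL/min → bracket ≥ 30 mL/min.
100% of 250 mg = 250 mg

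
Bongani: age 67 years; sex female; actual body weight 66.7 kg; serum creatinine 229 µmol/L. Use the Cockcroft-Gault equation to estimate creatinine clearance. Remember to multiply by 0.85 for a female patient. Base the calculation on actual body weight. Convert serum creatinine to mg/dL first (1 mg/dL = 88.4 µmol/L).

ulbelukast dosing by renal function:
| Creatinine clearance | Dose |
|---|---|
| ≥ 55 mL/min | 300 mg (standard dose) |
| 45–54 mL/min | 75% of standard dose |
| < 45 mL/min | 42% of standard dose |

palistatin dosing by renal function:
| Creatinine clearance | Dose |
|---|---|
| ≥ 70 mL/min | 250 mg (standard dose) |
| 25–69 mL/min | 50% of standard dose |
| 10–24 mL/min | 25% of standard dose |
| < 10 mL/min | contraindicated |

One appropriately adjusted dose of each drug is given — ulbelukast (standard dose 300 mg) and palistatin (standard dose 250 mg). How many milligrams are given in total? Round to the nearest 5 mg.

190 mg

SCr = 229 / 88.4 = 2.59 mg/dL
CrCl = (140 − 67) × 66.7 / (72 × 2.59) × 0.85 = 4869.1 / 186.48 × 0.85 ≈ 22.2 mL/min
CrCl ≈ 22 mL/min.
ulbelukast: < 45 mL/min → 42% of 300 mg = 126 mg.
palistatin: 10–24 mL/min → 25% of 250 mg = 62.5 mg.
Total = 126 + 62.5 = 188.5 mg.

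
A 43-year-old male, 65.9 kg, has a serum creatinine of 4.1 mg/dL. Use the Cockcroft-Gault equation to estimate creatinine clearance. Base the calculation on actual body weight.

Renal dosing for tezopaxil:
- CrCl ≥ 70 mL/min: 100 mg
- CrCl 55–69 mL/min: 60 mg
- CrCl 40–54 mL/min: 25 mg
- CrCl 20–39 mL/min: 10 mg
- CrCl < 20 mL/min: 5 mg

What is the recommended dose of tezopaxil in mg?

10 mg

CrCl = (140 − 43) × 65.9 / (72 × 4.1) = 6392.3 / 295.20 ≈ 21.7 mL/min
CrCl ≈ 22 mL/min → bracket 20–39 mL/min.
Dose for this bracket: 10 mg.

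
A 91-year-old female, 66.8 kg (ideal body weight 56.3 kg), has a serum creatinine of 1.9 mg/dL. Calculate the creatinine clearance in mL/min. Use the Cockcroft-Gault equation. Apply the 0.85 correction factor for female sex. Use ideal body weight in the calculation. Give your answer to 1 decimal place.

17.1 mL/min

CrCl = (140 − 91) × 56.3 / (72 × 1.9) × 0.85 = 2758.7 / 136.80 × 0.85 ≈ 17.1 mL/min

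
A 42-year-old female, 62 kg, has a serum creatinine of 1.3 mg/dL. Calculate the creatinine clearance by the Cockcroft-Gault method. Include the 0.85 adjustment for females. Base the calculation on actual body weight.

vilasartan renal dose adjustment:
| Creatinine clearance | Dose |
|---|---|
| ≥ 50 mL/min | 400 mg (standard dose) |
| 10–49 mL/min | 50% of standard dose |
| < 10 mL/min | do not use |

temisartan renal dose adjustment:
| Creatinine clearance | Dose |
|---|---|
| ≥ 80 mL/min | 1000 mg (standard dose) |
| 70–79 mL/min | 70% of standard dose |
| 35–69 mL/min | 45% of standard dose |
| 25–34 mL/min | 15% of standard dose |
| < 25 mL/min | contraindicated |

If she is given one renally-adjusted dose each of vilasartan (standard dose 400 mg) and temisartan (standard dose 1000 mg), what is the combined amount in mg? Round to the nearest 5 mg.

850 mg

CrCl = (140 − 42) × 62 / (72 × 1.3) × 0.85 = 6076.0 / 93.60 × 0.85 ≈ 55.2 mL/min
CrCl ≈ 55 mL/min.
vilasartan: ≥ 50 mL/min → 100% of 400 mg = 400 mg.
temisartan: 35–69 mL/min → 45% of 1000 mg = 450 mg.
Total = 400 + 450 = 850 mg.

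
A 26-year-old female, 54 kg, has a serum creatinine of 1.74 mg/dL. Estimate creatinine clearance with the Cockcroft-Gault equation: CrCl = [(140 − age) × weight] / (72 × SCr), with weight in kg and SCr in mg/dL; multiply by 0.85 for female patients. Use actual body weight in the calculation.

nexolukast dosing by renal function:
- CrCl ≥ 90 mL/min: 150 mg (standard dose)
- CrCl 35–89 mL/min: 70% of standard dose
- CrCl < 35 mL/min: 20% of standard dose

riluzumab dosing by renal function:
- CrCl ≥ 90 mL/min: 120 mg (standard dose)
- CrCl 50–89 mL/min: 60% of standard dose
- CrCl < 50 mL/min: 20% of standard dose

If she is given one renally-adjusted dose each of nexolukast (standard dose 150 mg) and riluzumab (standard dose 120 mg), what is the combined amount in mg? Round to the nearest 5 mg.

CrCl = (140 − 26) × 54 / (72 × 1.74) × 0.85 = 6156.0 / 125.28 × 0.85 ≈ 41.8 mL/min
CrCl ≈ 42 mL/min.
nexolukast: 35–89 mL/min → 70% of 150 mg = 105 mg.
riluzumab: < 50 mL/min → 20% of 120 mg = 24 mg.
Total = 105 + 24 = 129 mg.

130 mg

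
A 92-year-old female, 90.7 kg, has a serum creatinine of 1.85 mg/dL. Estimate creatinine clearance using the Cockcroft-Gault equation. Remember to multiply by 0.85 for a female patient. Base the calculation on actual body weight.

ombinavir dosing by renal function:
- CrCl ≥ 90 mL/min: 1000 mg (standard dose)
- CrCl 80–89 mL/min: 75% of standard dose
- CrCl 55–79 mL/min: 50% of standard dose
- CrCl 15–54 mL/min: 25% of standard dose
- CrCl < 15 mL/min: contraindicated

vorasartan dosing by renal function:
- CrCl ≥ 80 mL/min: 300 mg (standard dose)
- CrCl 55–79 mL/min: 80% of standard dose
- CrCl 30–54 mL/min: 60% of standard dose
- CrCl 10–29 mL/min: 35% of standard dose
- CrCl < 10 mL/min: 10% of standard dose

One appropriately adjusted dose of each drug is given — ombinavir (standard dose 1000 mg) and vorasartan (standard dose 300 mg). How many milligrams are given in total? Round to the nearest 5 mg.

CrCl = (140 − 92) × 90.7 / (72 × 1.85) × 0.85 = 4353.6 / 133.20 × 0.85 ≈ 27.8 mL/min
CrCl ≈ 28 mL/min.
ombinavir: 15–54 mL/min → 25% of 1000 mg = 250 mg.
vorasartan: 10–29 mL/min → 35% of 300 mg = 105 mg.
Total = 250 + 105 = 355 mg.

355 mg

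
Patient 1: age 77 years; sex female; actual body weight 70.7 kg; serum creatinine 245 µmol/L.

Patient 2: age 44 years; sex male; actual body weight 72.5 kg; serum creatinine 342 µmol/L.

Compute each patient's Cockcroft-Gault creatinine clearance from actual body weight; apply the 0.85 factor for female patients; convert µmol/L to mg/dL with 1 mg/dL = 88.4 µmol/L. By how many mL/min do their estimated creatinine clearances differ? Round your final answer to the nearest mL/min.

6 mL/min

Patient 1: SCr = 245 / 88.4 = 2.771 mg/dL
Patient 1: CrCl = (140 − 77) × 70.7 / (72 × 2.771) × 0.85 = 4454.1 / 199.51 × 0.85 ≈ 19.0 mL/min
Patient 2: SCr = 342 / 88.4 = 3.869 mg/dL
Patient 2: CrCl = (140 − 44) × 72.5 / (72 × 3.869) = 6960.0 / 278.57 ≈ 25.0 mL/min
|19.0 − 25.0| = 6.0 mL/min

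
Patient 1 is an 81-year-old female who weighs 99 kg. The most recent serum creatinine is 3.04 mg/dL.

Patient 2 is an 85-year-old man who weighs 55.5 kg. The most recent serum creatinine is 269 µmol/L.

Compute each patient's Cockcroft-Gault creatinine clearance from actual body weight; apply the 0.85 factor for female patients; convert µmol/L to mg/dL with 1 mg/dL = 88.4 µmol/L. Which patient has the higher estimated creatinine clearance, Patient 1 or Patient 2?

Patient 1

Patient 1: CrCl = (140 − 81) × 99 / (72 × 3.04) × 0.85 = 5841.0 / 218.88 × 0.85 ≈ 22.7 mL/min
Patient 2: SCr = 269 / 88.4 = 3.043 mg/dL
Patient 2: CrCl = (140 − 85) × 55.5 / (72 × 3.043) = 3052.5 / 219.10 ≈ 13.9 mL/min
22.7 vs 13.9 mL/min → Patient 1 is higher.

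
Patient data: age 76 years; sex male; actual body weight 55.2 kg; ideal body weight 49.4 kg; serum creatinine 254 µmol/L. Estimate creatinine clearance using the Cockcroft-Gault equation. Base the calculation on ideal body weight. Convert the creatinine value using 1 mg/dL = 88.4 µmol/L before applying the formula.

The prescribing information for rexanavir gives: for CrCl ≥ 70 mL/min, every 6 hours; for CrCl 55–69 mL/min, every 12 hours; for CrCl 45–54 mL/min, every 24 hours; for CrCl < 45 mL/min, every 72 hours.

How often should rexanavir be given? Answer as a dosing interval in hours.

every 72 hours

SCr = 254 / 88.4 = 2.873 mg/dL
CrCl = (140 − 76) × 49.4 / (72 × 2.873) = 3161.6 / 206.86 ≈ 15.3 mL/min
CrCl ≈ 15 mL/min → bracket < 45 mL/min → every 72 hours.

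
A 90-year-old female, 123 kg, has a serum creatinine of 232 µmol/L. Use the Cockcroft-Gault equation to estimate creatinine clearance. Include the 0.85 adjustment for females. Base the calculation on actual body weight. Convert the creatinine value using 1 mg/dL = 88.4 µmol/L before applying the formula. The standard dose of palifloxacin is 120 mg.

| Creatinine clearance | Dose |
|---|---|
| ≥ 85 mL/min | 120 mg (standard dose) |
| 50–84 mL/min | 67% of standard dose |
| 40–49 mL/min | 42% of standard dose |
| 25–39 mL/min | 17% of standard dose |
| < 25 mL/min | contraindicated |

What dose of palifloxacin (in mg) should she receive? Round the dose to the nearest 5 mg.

20 mg

SCr = 232 / 88.4 = 2.624 mg/dL
CrCl = (140 − 90) × 123 / (72 × 2.624) × 0.85 = 6150.0 / 188.93 × 0.85 ≈ 27.7 mL/min
CrCl ≈ 28 mL/min → bracket 25–39 mL/min.
17% of 120 mg = 20.4 mg → 20 mg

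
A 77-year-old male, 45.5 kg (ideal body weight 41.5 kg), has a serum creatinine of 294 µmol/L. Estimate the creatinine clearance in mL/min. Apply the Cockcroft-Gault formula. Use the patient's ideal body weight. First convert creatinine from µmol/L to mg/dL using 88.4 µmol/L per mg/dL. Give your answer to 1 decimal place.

SCr = 294 / 88.4 = 3.326 mg/dL
CrCl = (140 − 77) × 41.5 / (72 × 3.326) = 2614.5 / 239.47 ≈ 10.9 mL/min

10.9 mL/min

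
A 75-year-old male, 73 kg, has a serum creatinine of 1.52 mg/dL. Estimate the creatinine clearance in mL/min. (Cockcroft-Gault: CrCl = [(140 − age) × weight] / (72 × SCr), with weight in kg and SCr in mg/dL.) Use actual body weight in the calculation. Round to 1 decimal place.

CrCl = (140 − 75) × 73 / (72 × 1.52) = 4745.0 / 109.44 ≈ 43.4 mL/min

43.4 mL/min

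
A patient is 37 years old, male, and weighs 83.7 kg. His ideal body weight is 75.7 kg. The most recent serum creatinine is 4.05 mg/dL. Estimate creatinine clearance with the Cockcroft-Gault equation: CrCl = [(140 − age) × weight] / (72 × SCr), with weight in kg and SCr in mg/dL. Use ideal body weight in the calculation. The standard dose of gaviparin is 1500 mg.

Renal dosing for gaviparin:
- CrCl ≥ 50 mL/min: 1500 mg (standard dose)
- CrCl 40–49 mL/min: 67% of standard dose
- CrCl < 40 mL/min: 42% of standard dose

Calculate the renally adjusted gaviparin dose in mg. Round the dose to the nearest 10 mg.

630 mg

CrCl = (140 − 37) × 75.7 / (72 × 4.05) = 7797.1 / 291.60 ≈ 26.7 mL/min
CrCl ≈ 27 mL/min → bracket < 40 mL/min.
42% of 1500 mg = 630 mg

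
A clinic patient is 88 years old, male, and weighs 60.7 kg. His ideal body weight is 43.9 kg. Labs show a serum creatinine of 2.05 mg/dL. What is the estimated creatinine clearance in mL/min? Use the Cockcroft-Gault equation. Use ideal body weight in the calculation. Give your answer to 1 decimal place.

CrCl = (140 − 88) × 43.9 / (72 × 2.05) = 2282.8 / 147.60 ≈ 15.5 mL/min

15.5 mL/min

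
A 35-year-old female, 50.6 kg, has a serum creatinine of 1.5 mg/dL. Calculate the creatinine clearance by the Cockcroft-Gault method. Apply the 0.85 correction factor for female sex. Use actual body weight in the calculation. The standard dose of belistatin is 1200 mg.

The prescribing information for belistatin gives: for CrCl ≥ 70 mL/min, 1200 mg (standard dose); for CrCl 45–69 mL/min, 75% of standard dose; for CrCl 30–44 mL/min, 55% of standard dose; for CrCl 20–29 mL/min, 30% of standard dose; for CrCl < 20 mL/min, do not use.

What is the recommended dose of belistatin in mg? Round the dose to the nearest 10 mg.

660 mg

CrCl = (140 − 35) × 50.6 / (72 × 1.5) × 0.85 = 5313.0 / 108.00 × 0.85 ≈ 41.8 mL/min
CrCl ≈ 42 mL/min → bracket 30–44 mL/min.
55% of 1200 mg = 660 mg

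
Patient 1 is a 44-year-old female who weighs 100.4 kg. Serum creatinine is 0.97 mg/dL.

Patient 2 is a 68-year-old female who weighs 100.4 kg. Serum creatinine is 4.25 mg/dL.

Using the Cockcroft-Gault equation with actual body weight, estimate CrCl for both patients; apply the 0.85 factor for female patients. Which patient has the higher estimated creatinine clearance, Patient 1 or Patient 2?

Patient 1

Patient 1: CrCl = (140 − 44) × 100.4 / (72 × 0.97) × 0.85 = 9638.4 / 69.84 × 0.85 ≈ 117.3 mL/min
Patient 2: CrCl = (140 − 68) × 100.4 / (72 × 4.25) × 0.85 = 7228.8 / 306.00 × 0.85 ≈ 20.1 mL/min
117.3 vs 20.1 mL/min → Patient 1 is higher.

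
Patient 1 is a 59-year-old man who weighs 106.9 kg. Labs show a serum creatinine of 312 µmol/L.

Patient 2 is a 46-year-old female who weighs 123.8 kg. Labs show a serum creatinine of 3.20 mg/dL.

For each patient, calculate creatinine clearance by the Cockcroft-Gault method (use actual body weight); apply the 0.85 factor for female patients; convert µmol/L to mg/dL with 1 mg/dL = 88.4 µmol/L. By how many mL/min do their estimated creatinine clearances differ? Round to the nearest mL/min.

Patient 1: SCr = 312 / 88.4 = 3.529 mg/dL
Patient 1: CrCl = (140 − 59) × 106.9 / (72 × 3.529) = 8658.9 / 254.09 ≈ 34.1 mL/min
Patient 2: CrCl = (140 − 46) × 123.8 / (72 × 3.2) × 0.85 = 11637.2 / 230.40 × 0.85 ≈ 42.9 mL/min
|34.1 − 42.9| = 8.8 mL/min

9 mL/min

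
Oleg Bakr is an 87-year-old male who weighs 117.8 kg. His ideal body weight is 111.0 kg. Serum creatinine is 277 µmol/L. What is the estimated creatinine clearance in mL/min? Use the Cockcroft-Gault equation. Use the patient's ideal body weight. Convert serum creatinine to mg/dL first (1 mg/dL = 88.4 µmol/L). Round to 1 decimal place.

26.1 mL/min

SCr = 277 / 88.4 = 3.133 mg/dL
CrCl = (140 − 87) × 111 / (72 × 3.133) = 5883.0 / 225.58 ≈ 26.1 mL/min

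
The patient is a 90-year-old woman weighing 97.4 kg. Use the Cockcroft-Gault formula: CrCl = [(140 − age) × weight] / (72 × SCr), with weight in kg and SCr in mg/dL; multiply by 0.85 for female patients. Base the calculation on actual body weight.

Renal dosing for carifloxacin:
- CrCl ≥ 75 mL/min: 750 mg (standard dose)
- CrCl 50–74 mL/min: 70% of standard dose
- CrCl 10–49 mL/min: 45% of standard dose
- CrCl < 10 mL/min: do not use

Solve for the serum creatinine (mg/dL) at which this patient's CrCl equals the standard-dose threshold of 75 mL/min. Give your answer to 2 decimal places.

Standard dose requires CrCl ≥ 75 mL/min.
Set (140 − 90) × 97.4 × 0.85 / (72 × SCr) = 75
SCr = (140 − 90) × 97.4 × 0.85 / (72 × 75) = 0.767 mg/dL

0.77 mg/dL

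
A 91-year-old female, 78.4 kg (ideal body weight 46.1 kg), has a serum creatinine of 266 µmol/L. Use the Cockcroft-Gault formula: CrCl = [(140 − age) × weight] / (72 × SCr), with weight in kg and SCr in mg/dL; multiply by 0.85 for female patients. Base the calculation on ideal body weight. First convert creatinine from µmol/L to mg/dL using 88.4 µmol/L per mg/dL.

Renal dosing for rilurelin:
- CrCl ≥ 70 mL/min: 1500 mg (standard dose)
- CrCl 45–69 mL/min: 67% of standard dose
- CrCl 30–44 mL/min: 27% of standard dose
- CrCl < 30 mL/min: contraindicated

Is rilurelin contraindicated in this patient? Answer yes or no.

yes

SCr = 266 / 88.4 = 3.009 mg/dL
CrCl = (140 − 91) × 46.1 / (72 × 3.009) × 0.85 = 2258.9 / 216.65 × 0.85 ≈ 8.9 mL/min
CrCl ≈ 9 mL/min, which is < 30 mL/min.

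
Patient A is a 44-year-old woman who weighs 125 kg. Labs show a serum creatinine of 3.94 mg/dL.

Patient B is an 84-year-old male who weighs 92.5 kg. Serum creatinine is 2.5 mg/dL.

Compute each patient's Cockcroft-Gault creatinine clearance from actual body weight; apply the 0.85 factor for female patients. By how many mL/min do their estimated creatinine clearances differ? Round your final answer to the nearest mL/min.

Patient A: CrCl = (140 − 44) × 125 / (72 × 3.94) × 0.85 = 12000.0 / 283.68 × 0.85 ≈ 36.0 mL/min
Patient B: CrCl = (140 − 84) × 92.5 / (72 × 2.5) = 5180.0 / 180.00 ≈ 28.8 mL/min
|36.0 − 28.8| = 7.2 mL/min

7 mL/min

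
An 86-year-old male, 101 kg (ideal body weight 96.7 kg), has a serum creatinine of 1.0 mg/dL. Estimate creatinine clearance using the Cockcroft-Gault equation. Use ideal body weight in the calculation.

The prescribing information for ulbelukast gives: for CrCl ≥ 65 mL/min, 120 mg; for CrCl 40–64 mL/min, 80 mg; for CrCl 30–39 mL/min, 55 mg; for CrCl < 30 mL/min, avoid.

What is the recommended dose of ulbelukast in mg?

120 mg

CrCl = (140 − 86) × 96.7 / (72 × 1) = 5221.8 / 72.00 ≈ 72.5 mL/min
CrCl ≈ 73 mL/min → bracket ≥ 65 mL/min.
Dose for this bracket: 120 mg.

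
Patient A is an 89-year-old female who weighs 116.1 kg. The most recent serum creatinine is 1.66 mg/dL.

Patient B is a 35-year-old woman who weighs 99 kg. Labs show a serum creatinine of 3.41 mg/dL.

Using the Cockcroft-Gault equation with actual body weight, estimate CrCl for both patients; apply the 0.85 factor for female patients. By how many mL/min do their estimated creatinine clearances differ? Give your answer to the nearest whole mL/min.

Patient A: CrCl = (140 − 89) × 116.1 / (72 × 1.66) × 0.85 = 5921.1 / 119.52 × 0.85 ≈ 42.1 mL/min
Patient B: CrCl = (140 − 35) × 99 / (72 × 3.41) × 0.85 = 10395.0 / 245.52 × 0.85 ≈ 36.0 mL/min
|42.1 − 36.0| = 6.1 mL/min

6 mL/min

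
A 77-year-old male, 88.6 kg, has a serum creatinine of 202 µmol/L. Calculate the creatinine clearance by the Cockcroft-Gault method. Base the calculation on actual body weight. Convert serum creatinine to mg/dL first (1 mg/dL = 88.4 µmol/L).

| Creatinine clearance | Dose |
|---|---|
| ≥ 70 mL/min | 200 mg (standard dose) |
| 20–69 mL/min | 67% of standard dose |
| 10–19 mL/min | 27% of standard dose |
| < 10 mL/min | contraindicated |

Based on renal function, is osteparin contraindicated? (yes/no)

SCr = 202 / 88.4 = 2.285 mg/dL
CrCl = (140 − 77) × 88.6 / (72 × 2.285) = 5581.8 / 164.52 ≈ 33.9 mL/min
CrCl ≈ 34 mL/min, which is ≥ 10 mL/min.

no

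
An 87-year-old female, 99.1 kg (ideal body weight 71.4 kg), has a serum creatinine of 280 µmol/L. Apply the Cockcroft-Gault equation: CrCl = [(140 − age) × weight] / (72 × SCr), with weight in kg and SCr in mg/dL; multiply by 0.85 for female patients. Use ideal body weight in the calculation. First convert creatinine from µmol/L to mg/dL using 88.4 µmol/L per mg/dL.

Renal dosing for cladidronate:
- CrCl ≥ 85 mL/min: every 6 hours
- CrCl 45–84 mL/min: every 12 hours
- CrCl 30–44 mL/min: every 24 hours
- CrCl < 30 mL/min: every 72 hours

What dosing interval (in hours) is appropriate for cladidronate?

every 72 hours

SCr = 280 / 88.4 = 3.167 mg/dL
CrCl = (140 − 87) × 71.4 / (72 × 3.167) × 0.85 = 3784.2 / 228.02 × 0.85 ≈ 14.1 mL/min
CrCl ≈ 14 mL/min → bracket < 30 mL/min → every 72 hours.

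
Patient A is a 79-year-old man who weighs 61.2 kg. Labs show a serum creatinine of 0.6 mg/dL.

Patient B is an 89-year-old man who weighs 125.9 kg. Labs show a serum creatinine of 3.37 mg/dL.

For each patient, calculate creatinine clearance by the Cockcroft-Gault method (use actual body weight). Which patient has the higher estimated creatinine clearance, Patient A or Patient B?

Patient A: CrCl = (140 − 79) × 61.2 / (72 × 0.6) = 3733.2 / 43.20 ≈ 86.4 mL/min
Patient B: CrCl = (140 − 89) × 125.9 / (72 × 3.37) = 6420.9 / 242.64 ≈ 26.5 mL/min
86.4 vs 26.5 mL/min → Patient A is higher.

Patient A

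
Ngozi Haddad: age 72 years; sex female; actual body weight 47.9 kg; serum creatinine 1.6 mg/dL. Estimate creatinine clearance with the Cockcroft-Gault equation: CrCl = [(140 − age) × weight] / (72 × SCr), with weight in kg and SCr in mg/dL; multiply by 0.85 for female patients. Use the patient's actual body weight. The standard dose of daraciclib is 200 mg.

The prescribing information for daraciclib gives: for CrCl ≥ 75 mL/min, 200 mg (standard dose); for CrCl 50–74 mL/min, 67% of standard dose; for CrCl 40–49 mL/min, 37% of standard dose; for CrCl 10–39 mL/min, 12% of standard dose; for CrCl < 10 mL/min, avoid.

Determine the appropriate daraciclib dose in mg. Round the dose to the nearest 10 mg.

20 mg

CrCl = (140 − 72) × 47.9 / (72 × 1.6) × 0.85 = 3257.2 / 115.20 × 0.85 ≈ 24.0 mL/min
CrCl ≈ 24 mL/min → bracket 10–39 mL/min.
12% of 200 mg = 24 mg → 20 mg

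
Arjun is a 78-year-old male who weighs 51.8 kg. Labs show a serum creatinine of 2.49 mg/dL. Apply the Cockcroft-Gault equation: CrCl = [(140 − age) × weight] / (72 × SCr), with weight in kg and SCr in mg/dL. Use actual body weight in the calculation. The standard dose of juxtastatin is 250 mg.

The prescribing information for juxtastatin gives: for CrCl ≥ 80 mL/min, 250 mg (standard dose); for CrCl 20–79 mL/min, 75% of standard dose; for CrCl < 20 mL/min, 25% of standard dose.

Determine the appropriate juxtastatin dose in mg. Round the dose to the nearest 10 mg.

60 mg

CrCl = (140 − 78) × 51.8 / (72 × 2.49) = 3211.6 / 179.28 ≈ 17.9 mL/min
CrCl ≈ 18 mL/min → bracket < 20 mL/min.
25% of 250 mg = 62.5 mg → 60 mg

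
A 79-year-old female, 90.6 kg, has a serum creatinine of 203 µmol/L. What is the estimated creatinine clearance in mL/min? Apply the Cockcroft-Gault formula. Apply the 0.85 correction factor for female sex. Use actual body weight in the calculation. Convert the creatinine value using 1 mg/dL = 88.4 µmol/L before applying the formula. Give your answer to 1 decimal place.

28.4 mL/min

SCr = 203 / 88.4 = 2.296 mg/dL
CrCl = (140 − 79) × 90.6 / (72 × 2.296) × 0.85 = 5526.6 / 165.31 × 0.85 ≈ 28.4 mL/min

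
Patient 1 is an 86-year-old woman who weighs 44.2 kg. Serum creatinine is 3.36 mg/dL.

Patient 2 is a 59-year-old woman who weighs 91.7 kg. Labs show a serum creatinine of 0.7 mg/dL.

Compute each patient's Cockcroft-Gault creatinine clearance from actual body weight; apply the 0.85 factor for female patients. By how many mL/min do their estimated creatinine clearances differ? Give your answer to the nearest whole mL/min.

117 mL/min

Patient 1: CrCl = (140 − 86) × 44.2 / (72 × 3.36) × 0.85 = 2386.8 / 241.92 × 0.85 ≈ 8.4 mL/min
Patient 2: CrCl = (140 − 59) × 91.7 / (72 × 0.7) × 0.85 = 7427.7 / 50.40 × 0.85 ≈ 125.3 mL/min
|8.4 − 125.3| = 116.9 mL/min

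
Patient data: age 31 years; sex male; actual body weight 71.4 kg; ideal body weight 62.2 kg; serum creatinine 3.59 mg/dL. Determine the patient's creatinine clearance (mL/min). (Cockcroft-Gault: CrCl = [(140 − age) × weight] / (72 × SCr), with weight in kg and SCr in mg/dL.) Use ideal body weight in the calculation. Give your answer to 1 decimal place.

CrCl = (140 − 31) × 62.2 / (72 × 3.59) = 6779.8 / 258.48 ≈ 26.2 mL/min

26.2 mL/min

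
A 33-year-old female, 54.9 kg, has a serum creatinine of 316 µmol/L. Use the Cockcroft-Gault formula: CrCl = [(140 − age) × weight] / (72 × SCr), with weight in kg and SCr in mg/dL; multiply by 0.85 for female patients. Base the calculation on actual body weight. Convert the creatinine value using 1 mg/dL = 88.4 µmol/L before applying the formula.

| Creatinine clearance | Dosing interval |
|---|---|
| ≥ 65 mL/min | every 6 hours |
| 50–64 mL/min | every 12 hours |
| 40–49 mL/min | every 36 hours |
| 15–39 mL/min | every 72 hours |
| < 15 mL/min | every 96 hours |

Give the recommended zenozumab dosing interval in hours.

SCr = 316 / 88.4 = 3.575 mg/dL
CrCl = (140 − 33) × 54.9 / (72 × 3.575) × 0.85 = 5874.3 / 257.40 × 0.85 ≈ 19.4 mL/min
CrCl ≈ 19 mL/min → bracket 15–39 mL/min → every 72 hours.

every 72 hours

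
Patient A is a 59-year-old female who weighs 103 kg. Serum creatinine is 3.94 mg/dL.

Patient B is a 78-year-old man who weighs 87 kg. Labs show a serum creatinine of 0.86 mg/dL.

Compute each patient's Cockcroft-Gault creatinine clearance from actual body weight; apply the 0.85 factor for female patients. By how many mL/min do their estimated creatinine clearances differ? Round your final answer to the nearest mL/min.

62 mL/min

Patient A: CrCl = (140 − 59) × 103 / (72 × 3.94) × 0.85 = 8343.0 / 283.68 × 0.85 ≈ 25.0 mL/min
Patient B: CrCl = (140 − 78) × 87 / (72 × 0.86) = 5394.0 / 61.92 ≈ 87.1 mL/min
|25.0 − 87.1| = 62.1 mL/min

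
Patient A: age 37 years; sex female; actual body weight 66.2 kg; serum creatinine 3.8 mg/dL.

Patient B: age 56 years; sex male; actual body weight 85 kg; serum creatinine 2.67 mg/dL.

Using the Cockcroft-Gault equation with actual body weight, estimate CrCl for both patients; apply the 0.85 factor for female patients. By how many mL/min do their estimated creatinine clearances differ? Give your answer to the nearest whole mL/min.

16 mL/min

Patient A: CrCl = (140 − 37) × 66.2 / (72 × 3.8) × 0.85 = 6818.6 / 273.60 × 0.85 ≈ 21.2 mL/min
Patient B: CrCl = (140 − 56) × 85 / (72 × 2.67) = 7140.0 / 192.24 ≈ 37.1 mL/min
|21.2 − 37.1| = 15.9 mL/min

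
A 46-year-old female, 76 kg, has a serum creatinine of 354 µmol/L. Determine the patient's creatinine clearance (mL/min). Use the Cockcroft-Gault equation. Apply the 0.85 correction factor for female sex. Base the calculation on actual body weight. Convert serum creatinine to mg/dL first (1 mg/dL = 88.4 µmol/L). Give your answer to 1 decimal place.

21.1 mL/min

SCr = 354 / 88.4 = 4.005 mg/dL
CrCl = (140 − 46) × 76 / (72 × 4.005) × 0.85 = 7144.0 / 288.36 × 0.85 ≈ 21.1 mL/min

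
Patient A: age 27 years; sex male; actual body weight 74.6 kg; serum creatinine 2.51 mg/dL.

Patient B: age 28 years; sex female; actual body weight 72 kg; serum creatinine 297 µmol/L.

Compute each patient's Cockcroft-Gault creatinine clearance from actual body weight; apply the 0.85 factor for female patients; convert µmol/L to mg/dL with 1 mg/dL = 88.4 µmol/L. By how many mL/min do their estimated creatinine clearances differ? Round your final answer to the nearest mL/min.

18 mL/min

Patient A: CrCl = (140 − 27) × 74.6 / (72 × 2.51) = 8429.8 / 180.72 ≈ 46.6 mL/min
Patient B: SCr = 297 / 88.4 = 3.36 mg/dL
Patient B: CrCl = (140 − 28) × 72 / (72 × 3.36) × 0.85 = 8064.0 / 241.92 × 0.85 ≈ 28.3 mL/min
|46.6 − 28.3| = 18.3 mL/min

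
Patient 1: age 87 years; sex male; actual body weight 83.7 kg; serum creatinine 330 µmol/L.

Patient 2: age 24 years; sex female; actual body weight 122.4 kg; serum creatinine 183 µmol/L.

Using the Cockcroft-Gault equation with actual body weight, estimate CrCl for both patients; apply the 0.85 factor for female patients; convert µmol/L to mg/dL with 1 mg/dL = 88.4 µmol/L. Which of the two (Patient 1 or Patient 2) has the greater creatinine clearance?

Patient 1: SCr = 330 / 88.4 = 3.733 mg/dL
Patient 1: CrCl = (140 − 87) × 83.7 / (72 × 3.733) = 4436.1 / 268.78 ≈ 16.5 mL/min
Patient 2: SCr = 183 / 88.4 = 2.07 mg/dL
Patient 2: CrCl = (140 − 24) × 122.4 / (72 × 2.07) × 0.85 = 14198.4 / 149.04 × 0.85 ≈ 81.0 mL/min
16.5 vs 81.0 mL/min → Patient 2 is higher.

Patient 2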